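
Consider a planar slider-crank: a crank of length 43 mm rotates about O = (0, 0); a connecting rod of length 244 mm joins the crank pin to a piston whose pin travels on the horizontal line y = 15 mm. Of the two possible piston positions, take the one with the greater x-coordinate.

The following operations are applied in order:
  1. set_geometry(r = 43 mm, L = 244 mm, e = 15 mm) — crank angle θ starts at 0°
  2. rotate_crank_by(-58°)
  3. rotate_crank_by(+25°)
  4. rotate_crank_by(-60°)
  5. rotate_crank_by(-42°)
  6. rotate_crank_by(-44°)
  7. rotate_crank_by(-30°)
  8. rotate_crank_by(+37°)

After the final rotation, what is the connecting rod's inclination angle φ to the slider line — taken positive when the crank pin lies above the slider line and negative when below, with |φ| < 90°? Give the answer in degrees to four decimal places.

set_geometry: r = 43 mm, L = 244 mm, e = 15 mm; θ ← 0°
rotate_crank_by(-58°): θ ← 0° -58° = -58°
rotate_crank_by(+25°): θ ← -58° +25° = -33°
rotate_crank_by(-60°): θ ← -33° -60° = -93°
rotate_crank_by(-42°): θ ← -93° -42° = -135°
rotate_crank_by(-44°): θ ← -135° -44° = -179°
rotate_crank_by(-30°): θ ← -179° -30° = -209°
rotate_crank_by(+37°): θ ← -209° +37° = -172°
crank pin P = (r cos θ, r sin θ) = (-42.581527, -5.984443)
h = r sin θ − e = -5.984443 − 15 = -20.984443
sin φ = h / L = -20.984443 / 244 = -0.08600182
φ = arcsin(-0.08600182) = -4.933636°

-4.9336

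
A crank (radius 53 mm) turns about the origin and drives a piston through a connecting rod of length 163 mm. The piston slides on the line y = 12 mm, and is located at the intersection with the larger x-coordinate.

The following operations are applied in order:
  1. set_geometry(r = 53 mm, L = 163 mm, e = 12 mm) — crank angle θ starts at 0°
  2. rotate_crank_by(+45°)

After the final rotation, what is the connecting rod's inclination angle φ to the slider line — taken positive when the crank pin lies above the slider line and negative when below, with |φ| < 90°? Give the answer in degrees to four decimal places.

8.9921

set_geometry: r = 53 mm, L = 163 mm, e = 12 mm; θ ← 0°
rotate_crank_by(+45°): θ ← 0° +45° = 45°
crank pin P = (r cos θ, r sin θ) = (37.476659, 37.476659)
h = r sin θ − e = 37.476659 − 12 = 25.476659
sin φ = h / L = 25.476659 / 163 = 0.15629852
φ = arcsin(0.15629852) = 8.992114°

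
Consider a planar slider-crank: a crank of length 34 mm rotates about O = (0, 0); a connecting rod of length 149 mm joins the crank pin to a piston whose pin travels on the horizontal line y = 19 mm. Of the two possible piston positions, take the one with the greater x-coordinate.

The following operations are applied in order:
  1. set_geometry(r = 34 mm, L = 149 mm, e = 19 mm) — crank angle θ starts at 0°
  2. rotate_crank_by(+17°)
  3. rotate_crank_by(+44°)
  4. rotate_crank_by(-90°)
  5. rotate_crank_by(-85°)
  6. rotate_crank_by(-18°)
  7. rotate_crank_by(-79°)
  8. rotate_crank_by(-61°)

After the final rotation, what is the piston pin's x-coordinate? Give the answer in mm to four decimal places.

149.4317

set_geometry: r = 34 mm, L = 149 mm, e = 19 mm; θ ← 0°
rotate_crank_by(+17°): θ ← 0° +17° = 17°
rotate_crank_by(+44°): θ ← 17° +44° = 61°
rotate_crank_by(-90°): θ ← 61° -90° = -29°
rotate_crank_by(-85°): θ ← -29° -85° = -114°
rotate_crank_by(-18°): θ ← -114° -18° = -132°
rotate_crank_by(-79°): θ ← -132° -79° = -211°
rotate_crank_by(-61°): θ ← -211° -61° = -272°
crank pin P = (r cos θ, r sin θ) = (1.186583, 33.979288)
h = r sin θ − e = 33.979288 − 19 = 14.979288
x = r cos θ + √(L² − h²) = 1.186583 + √(22201.0 − 224.3791) = 1.186583 + 148.245138 = 149.431721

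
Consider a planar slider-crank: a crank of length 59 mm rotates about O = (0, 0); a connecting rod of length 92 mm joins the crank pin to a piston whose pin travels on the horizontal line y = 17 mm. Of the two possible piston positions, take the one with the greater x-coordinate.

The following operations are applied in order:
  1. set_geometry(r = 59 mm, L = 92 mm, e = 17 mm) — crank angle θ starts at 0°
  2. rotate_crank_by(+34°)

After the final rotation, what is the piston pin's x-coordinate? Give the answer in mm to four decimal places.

set_geometry: r = 59 mm, L = 92 mm, e = 17 mm; θ ← 0°
rotate_crank_by(+34°): θ ← 0° +34° = 34°
crank pin P = (r cos θ, r sin θ) = (48.913217, 32.992381)
h = r sin θ − e = 32.992381 − 17 = 15.992381
x = r cos θ + √(L² − h²) = 48.913217 + √(8464.0 − 255.7563) = 48.913217 + 90.599358 = 139.512575

139.5126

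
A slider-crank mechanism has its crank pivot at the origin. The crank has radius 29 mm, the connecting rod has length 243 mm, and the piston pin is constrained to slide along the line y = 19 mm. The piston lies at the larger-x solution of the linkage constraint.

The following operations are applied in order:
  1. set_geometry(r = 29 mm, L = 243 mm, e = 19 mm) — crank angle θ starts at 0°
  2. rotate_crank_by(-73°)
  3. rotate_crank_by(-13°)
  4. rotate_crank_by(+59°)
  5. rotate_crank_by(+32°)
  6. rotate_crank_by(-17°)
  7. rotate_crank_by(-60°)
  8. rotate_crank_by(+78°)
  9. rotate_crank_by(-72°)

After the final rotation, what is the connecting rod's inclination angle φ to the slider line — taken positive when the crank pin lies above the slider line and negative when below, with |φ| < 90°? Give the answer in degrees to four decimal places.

-10.7902

set_geometry: r = 29 mm, L = 243 mm, e = 19 mm; θ ← 0°
rotate_crank_by(-73°): θ ← 0° -73° = -73°
rotate_crank_by(-13°): θ ← -73° -13° = -86°
rotate_crank_by(+59°): θ ← -86° +59° = -27°
rotate_crank_by(+32°): θ ← -27° +32° = 5°
rotate_crank_by(-17°): θ ← 5° -17° = -12°
rotate_crank_by(-60°): θ ← -12° -60° = -72°
rotate_crank_by(+78°): θ ← -72° +78° = 6°
rotate_crank_by(-72°): θ ← 6° -72° = -66°
crank pin P = (r cos θ, r sin θ) = (11.795363, -26.492818)
h = r sin θ − e = -26.492818 − 19 = -45.492818
sin φ = h / L = -45.492818 / 243 = -0.18721324
φ = arcsin(-0.18721324) = -10.790197°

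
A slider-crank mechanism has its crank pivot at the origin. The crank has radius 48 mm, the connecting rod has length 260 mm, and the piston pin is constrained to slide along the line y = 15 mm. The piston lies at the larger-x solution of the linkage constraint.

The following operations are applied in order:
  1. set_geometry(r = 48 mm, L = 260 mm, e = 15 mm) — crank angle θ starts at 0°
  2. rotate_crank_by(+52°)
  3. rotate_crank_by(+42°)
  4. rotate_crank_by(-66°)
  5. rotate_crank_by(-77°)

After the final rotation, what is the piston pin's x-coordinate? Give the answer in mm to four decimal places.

286.3945

set_geometry: r = 48 mm, L = 260 mm, e = 15 mm; θ ← 0°
rotate_crank_by(+52°): θ ← 0° +52° = 52°
rotate_crank_by(+42°): θ ← 52° +42° = 94°
rotate_crank_by(-66°): θ ← 94° -66° = 28°
rotate_crank_by(-77°): θ ← 28° -77° = -49°
crank pin P = (r cos θ, r sin θ) = (31.490833, -36.226060)
h = r sin θ − e = -36.226060 − 15 = -51.226060
x = r cos θ + √(L² − h²) = 31.490833 + √(67600.0 − 2624.1092) = 31.490833 + 254.903689 = 286.394523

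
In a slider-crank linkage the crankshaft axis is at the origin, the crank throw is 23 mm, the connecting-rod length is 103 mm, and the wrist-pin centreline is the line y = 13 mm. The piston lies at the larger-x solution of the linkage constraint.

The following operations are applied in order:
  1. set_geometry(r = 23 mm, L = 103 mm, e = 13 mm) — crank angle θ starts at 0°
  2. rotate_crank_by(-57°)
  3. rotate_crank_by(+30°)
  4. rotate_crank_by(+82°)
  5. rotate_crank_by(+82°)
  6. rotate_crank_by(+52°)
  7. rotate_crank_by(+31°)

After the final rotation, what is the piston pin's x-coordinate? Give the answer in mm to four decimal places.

81.5628

set_geometry: r = 23 mm, L = 103 mm, e = 13 mm; θ ← 0°
rotate_crank_by(-57°): θ ← 0° -57° = -57°
rotate_crank_by(+30°): θ ← -57° +30° = -27°
rotate_crank_by(+82°): θ ← -27° +82° = 55°
rotate_crank_by(+82°): θ ← 55° +82° = 137°
rotate_crank_by(+52°): θ ← 137° +52° = 189°
rotate_crank_by(+31°): θ ← 189° +31° = 220°
crank pin P = (r cos θ, r sin θ) = (-17.619022, -14.784115)
h = r sin θ − e = -14.784115 − 13 = -27.784115
x = r cos θ + √(L² − h²) = -17.619022 + √(10609.0 − 771.9570) = -17.619022 + 99.181868 = 81.562846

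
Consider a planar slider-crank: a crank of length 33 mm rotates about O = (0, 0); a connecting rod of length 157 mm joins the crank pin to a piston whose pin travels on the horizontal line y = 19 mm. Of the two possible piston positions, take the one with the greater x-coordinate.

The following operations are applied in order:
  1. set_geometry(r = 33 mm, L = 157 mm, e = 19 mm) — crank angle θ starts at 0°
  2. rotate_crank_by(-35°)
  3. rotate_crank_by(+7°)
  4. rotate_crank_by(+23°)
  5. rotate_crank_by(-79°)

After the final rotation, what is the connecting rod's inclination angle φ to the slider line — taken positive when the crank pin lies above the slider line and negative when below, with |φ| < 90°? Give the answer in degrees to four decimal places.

-19.2723

set_geometry: r = 33 mm, L = 157 mm, e = 19 mm; θ ← 0°
rotate_crank_by(-35°): θ ← 0° -35° = -35°
rotate_crank_by(+7°): θ ← -35° +7° = -28°
rotate_crank_by(+23°): θ ← -28° +23° = -5°
rotate_crank_by(-79°): θ ← -5° -79° = -84°
crank pin P = (r cos θ, r sin θ) = (3.449439, -32.819223)
h = r sin θ − e = -32.819223 − 19 = -51.819223
sin φ = h / L = -51.819223 / 157 = -0.33005874
φ = arcsin(-0.33005874) = -19.272341°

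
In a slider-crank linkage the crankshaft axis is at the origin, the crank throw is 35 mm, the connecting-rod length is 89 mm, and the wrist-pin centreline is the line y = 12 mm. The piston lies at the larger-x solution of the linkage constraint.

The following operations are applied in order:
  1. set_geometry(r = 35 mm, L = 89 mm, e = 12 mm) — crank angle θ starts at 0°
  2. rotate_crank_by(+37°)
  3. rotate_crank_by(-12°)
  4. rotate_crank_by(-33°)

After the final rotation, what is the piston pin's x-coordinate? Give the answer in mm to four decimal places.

122.0457

set_geometry: r = 35 mm, L = 89 mm, e = 12 mm; θ ← 0°
rotate_crank_by(+37°): θ ← 0° +37° = 37°
rotate_crank_by(-12°): θ ← 37° -12° = 25°
rotate_crank_by(-33°): θ ← 25° -33° = -8°
crank pin P = (r cos θ, r sin θ) = (34.659382, -4.871059)
h = r sin θ − e = -4.871059 − 12 = -16.871059
x = r cos θ + √(L² − h²) = 34.659382 + √(7921.0 − 284.6326) = 34.659382 + 87.386311 = 122.045694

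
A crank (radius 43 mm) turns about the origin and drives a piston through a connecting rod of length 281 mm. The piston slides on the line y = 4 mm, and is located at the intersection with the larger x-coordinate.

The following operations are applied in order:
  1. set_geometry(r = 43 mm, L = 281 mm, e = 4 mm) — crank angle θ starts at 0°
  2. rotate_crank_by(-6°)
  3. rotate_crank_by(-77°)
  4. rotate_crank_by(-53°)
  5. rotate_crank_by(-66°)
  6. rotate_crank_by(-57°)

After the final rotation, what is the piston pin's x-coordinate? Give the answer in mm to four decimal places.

270.1852

set_geometry: r = 43 mm, L = 281 mm, e = 4 mm; θ ← 0°
rotate_crank_by(-6°): θ ← 0° -6° = -6°
rotate_crank_by(-77°): θ ← -6° -77° = -83°
rotate_crank_by(-53°): θ ← -83° -53° = -136°
rotate_crank_by(-66°): θ ← -136° -66° = -202°
rotate_crank_by(-57°): θ ← -202° -57° = -259°
crank pin P = (r cos θ, r sin θ) = (-8.204787, 42.209969)
h = r sin θ − e = 42.209969 − 4 = 38.209969
x = r cos θ + √(L² − h²) = -8.204787 + √(78961.0 − 1460.0017) = -8.204787 + 278.390011 = 270.185224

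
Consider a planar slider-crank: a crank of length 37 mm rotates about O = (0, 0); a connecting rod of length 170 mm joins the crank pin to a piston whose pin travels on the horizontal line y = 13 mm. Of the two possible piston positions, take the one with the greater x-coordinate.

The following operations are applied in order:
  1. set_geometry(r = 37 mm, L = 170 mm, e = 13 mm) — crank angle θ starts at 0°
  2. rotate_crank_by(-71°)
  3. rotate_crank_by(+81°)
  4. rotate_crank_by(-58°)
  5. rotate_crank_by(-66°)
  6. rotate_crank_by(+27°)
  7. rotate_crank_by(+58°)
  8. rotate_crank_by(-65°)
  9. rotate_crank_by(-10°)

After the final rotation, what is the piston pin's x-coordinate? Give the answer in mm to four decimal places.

set_geometry: r = 37 mm, L = 170 mm, e = 13 mm; θ ← 0°
rotate_crank_by(-71°): θ ← 0° -71° = -71°
rotate_crank_by(+81°): θ ← -71° +81° = 10°
rotate_crank_by(-58°): θ ← 10° -58° = -48°
rotate_crank_by(-66°): θ ← -48° -66° = -114°
rotate_crank_by(+27°): θ ← -114° +27° = -87°
rotate_crank_by(+58°): θ ← -87° +58° = -29°
rotate_crank_by(-65°): θ ← -29° -65° = -94°
rotate_crank_by(-10°): θ ← -94° -10° = -104°
crank pin P = (r cos θ, r sin θ) = (-8.951110, -35.900942)
h = r sin θ − e = -35.900942 − 13 = -48.900942
x = r cos θ + √(L² − h²) = -8.951110 + √(28900.0 − 2391.3021) = -8.951110 + 162.814919 = 153.863809

153.8638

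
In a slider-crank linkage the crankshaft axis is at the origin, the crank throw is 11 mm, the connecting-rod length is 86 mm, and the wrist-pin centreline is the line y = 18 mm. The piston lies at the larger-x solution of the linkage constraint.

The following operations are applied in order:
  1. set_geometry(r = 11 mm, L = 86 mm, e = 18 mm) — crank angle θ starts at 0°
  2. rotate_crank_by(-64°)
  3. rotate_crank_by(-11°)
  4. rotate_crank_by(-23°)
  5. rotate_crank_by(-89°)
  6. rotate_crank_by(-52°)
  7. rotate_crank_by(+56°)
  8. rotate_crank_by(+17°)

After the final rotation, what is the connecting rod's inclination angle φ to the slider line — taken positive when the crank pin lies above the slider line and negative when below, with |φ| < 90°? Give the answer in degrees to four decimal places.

set_geometry: r = 11 mm, L = 86 mm, e = 18 mm; θ ← 0°
rotate_crank_by(-64°): θ ← 0° -64° = -64°
rotate_crank_by(-11°): θ ← -64° -11° = -75°
rotate_crank_by(-23°): θ ← -75° -23° = -98°
rotate_crank_by(-89°): θ ← -98° -89° = -187°
rotate_crank_by(-52°): θ ← -187° -52° = -239°
rotate_crank_by(+56°): θ ← -239° +56° = -183°
rotate_crank_by(+17°): θ ← -183° +17° = -166°
crank pin P = (r cos θ, r sin θ) = (-10.673253, -2.661141)
h = r sin θ − e = -2.661141 − 18 = -20.661141
sin φ = h / L = -20.661141 / 86 = -0.24024582
φ = arcsin(-0.24024582) = -13.901050°

-13.9010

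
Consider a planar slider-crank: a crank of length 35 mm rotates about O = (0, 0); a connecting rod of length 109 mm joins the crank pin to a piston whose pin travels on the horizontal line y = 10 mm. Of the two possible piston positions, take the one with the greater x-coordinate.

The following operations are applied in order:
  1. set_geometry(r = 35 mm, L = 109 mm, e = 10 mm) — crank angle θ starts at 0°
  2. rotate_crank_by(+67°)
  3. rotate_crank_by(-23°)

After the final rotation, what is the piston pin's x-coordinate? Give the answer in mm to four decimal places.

set_geometry: r = 35 mm, L = 109 mm, e = 10 mm; θ ← 0°
rotate_crank_by(+67°): θ ← 0° +67° = 67°
rotate_crank_by(-23°): θ ← 67° -23° = 44°
crank pin P = (r cos θ, r sin θ) = (25.176893, 24.313043)
h = r sin θ − e = 24.313043 − 10 = 14.313043
x = r cos θ + √(L² − h²) = 25.176893 + √(11881.0 − 204.8632) = 25.176893 + 108.056174 = 133.233067

133.2331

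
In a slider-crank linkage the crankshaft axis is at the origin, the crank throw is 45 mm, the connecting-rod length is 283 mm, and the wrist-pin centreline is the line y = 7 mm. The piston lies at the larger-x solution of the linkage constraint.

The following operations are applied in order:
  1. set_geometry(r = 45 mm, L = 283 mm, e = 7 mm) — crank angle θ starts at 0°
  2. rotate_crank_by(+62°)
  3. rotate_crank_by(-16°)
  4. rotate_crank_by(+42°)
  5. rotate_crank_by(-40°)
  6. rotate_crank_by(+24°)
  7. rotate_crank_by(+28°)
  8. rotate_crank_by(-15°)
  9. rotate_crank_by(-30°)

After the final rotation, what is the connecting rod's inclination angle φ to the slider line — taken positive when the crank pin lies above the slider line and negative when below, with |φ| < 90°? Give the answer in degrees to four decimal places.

set_geometry: r = 45 mm, L = 283 mm, e = 7 mm; θ ← 0°
rotate_crank_by(+62°): θ ← 0° +62° = 62°
rotate_crank_by(-16°): θ ← 62° -16° = 46°
rotate_crank_by(+42°): θ ← 46° +42° = 88°
rotate_crank_by(-40°): θ ← 88° -40° = 48°
rotate_crank_by(+24°): θ ← 48° +24° = 72°
rotate_crank_by(+28°): θ ← 72° +28° = 100°
rotate_crank_by(-15°): θ ← 100° -15° = 85°
rotate_crank_by(-30°): θ ← 85° -30° = 55°
crank pin P = (r cos θ, r sin θ) = (25.810940, 36.861842)
h = r sin θ − e = 36.861842 − 7 = 29.861842
sin φ = h / L = 29.861842 / 283 = 0.10551888
φ = arcsin(0.10551888) = 6.057062°

6.0571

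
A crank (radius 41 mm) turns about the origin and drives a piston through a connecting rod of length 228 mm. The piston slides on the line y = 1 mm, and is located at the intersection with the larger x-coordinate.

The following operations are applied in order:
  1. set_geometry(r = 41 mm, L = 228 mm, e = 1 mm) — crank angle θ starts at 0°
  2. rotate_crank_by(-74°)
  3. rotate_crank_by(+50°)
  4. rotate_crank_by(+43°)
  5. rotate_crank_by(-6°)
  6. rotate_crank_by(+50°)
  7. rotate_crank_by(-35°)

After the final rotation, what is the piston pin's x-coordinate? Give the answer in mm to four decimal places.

set_geometry: r = 41 mm, L = 228 mm, e = 1 mm; θ ← 0°
rotate_crank_by(-74°): θ ← 0° -74° = -74°
rotate_crank_by(+50°): θ ← -74° +50° = -24°
rotate_crank_by(+43°): θ ← -24° +43° = 19°
rotate_crank_by(-6°): θ ← 19° -6° = 13°
rotate_crank_by(+50°): θ ← 13° +50° = 63°
rotate_crank_by(-35°): θ ← 63° -35° = 28°
crank pin P = (r cos θ, r sin θ) = (36.200851, 19.248334)
h = r sin θ − e = 19.248334 − 1 = 18.248334
x = r cos θ + √(L² − h²) = 36.200851 + √(51984.0 − 333.0017) = 36.200851 + 227.268560 = 263.469411

263.4694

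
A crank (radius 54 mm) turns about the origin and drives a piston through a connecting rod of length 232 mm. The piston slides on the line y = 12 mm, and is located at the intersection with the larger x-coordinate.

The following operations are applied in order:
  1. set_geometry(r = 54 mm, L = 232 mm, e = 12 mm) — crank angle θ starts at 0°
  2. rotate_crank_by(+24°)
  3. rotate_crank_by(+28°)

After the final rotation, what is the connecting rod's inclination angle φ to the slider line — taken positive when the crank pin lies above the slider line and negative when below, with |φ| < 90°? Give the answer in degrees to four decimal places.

set_geometry: r = 54 mm, L = 232 mm, e = 12 mm; θ ← 0°
rotate_crank_by(+24°): θ ← 0° +24° = 24°
rotate_crank_by(+28°): θ ← 24° +28° = 52°
crank pin P = (r cos θ, r sin θ) = (33.245720, 42.552581)
h = r sin θ − e = 42.552581 − 12 = 30.552581
sin φ = h / L = 30.552581 / 232 = 0.13169216
φ = arcsin(0.13169216) = 7.567387°

7.5674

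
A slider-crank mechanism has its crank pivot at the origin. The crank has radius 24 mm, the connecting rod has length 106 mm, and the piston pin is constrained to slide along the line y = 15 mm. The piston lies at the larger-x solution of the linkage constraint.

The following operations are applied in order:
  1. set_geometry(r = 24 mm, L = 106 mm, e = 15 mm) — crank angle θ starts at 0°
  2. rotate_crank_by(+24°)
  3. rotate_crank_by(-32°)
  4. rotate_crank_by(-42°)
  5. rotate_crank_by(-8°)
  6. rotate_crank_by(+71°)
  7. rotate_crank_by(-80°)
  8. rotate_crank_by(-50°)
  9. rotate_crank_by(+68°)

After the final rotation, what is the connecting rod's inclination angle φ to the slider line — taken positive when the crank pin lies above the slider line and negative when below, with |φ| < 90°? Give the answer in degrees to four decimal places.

set_geometry: r = 24 mm, L = 106 mm, e = 15 mm; θ ← 0°
rotate_crank_by(+24°): θ ← 0° +24° = 24°
rotate_crank_by(-32°): θ ← 24° -32° = -8°
rotate_crank_by(-42°): θ ← -8° -42° = -50°
rotate_crank_by(-8°): θ ← -50° -8° = -58°
rotate_crank_by(+71°): θ ← -58° +71° = 13°
rotate_crank_by(-80°): θ ← 13° -80° = -67°
rotate_crank_by(-50°): θ ← -67° -50° = -117°
rotate_crank_by(+68°): θ ← -117° +68° = -49°
crank pin P = (r cos θ, r sin θ) = (15.745417, -18.113030)
h = r sin θ − e = -18.113030 − 15 = -33.113030
sin φ = h / L = -33.113030 / 106 = -0.31238707
φ = arcsin(-0.31238707) = -18.203146°

-18.2031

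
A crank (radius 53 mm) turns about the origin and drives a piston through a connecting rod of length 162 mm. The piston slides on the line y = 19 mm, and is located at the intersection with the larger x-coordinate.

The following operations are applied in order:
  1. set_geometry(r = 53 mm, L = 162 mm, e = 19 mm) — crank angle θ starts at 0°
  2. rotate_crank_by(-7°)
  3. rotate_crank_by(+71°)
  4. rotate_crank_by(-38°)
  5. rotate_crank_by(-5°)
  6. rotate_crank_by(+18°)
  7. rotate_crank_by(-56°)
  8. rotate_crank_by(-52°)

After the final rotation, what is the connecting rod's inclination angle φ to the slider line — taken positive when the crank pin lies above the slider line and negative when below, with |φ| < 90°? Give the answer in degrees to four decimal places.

-25.0061

set_geometry: r = 53 mm, L = 162 mm, e = 19 mm; θ ← 0°
rotate_crank_by(-7°): θ ← 0° -7° = -7°
rotate_crank_by(+71°): θ ← -7° +71° = 64°
rotate_crank_by(-38°): θ ← 64° -38° = 26°
rotate_crank_by(-5°): θ ← 26° -5° = 21°
rotate_crank_by(+18°): θ ← 21° +18° = 39°
rotate_crank_by(-56°): θ ← 39° -56° = -17°
rotate_crank_by(-52°): θ ← -17° -52° = -69°
crank pin P = (r cos θ, r sin θ) = (18.993501, -49.479763)
h = r sin θ − e = -49.479763 − 19 = -68.479763
sin φ = h / L = -68.479763 / 162 = -0.42271458
φ = arcsin(-0.42271458) = -25.006090°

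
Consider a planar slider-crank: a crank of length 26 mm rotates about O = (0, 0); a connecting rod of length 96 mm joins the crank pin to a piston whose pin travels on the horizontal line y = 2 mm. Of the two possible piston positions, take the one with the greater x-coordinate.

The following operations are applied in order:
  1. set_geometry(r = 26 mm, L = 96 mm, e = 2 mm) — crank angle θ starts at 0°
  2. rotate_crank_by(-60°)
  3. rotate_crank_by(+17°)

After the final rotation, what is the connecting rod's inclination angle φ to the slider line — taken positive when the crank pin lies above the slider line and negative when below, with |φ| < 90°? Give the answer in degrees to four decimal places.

set_geometry: r = 26 mm, L = 96 mm, e = 2 mm; θ ← 0°
rotate_crank_by(-60°): θ ← 0° -60° = -60°
rotate_crank_by(+17°): θ ← -60° +17° = -43°
crank pin P = (r cos θ, r sin θ) = (19.015196, -17.731957)
h = r sin θ − e = -17.731957 − 2 = -19.731957
sin φ = h / L = -19.731957 / 96 = -0.20554122
φ = arcsin(-0.20554122) = -11.861184°

-11.8612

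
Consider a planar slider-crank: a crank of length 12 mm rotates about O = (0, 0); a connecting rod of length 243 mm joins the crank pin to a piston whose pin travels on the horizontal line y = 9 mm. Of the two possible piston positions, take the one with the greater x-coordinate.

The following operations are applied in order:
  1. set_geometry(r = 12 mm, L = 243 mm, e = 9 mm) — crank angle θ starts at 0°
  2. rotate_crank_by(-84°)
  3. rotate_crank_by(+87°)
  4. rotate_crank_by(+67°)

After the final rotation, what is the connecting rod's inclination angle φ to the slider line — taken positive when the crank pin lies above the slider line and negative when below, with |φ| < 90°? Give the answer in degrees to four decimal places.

0.5367

set_geometry: r = 12 mm, L = 243 mm, e = 9 mm; θ ← 0°
rotate_crank_by(-84°): θ ← 0° -84° = -84°
rotate_crank_by(+87°): θ ← -84° +87° = 3°
rotate_crank_by(+67°): θ ← 3° +67° = 70°
crank pin P = (r cos θ, r sin θ) = (4.104242, 11.276311)
h = r sin θ − e = 11.276311 − 9 = 2.276311
sin φ = h / L = 2.276311 / 243 = 0.00936754
φ = arcsin(0.00936754) = 0.536728°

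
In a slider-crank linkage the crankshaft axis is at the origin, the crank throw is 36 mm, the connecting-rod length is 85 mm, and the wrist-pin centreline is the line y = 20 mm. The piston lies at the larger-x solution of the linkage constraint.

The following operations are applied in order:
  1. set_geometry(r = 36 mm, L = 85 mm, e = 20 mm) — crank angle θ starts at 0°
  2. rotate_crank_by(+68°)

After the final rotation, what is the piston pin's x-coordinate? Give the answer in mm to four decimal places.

97.4264

set_geometry: r = 36 mm, L = 85 mm, e = 20 mm; θ ← 0°
rotate_crank_by(+68°): θ ← 0° +68° = 68°
crank pin P = (r cos θ, r sin θ) = (13.485837, 33.378619)
h = r sin θ − e = 33.378619 − 20 = 13.378619
x = r cos θ + √(L² − h²) = 13.485837 + √(7225.0 − 178.9874) = 13.485837 + 83.940530 = 97.426367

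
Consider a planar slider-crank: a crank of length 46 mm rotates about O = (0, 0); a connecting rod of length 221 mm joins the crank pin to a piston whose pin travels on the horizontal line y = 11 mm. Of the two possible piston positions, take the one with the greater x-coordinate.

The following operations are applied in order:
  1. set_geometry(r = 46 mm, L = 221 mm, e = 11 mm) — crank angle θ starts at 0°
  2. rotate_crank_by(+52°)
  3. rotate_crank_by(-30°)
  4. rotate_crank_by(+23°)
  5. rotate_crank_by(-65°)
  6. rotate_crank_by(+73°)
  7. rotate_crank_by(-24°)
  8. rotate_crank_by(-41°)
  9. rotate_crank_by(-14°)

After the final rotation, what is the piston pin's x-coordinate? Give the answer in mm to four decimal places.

set_geometry: r = 46 mm, L = 221 mm, e = 11 mm; θ ← 0°
rotate_crank_by(+52°): θ ← 0° +52° = 52°
rotate_crank_by(-30°): θ ← 52° -30° = 22°
rotate_crank_by(+23°): θ ← 22° +23° = 45°
rotate_crank_by(-65°): θ ← 45° -65° = -20°
rotate_crank_by(+73°): θ ← -20° +73° = 53°
rotate_crank_by(-24°): θ ← 53° -24° = 29°
rotate_crank_by(-41°): θ ← 29° -41° = -12°
rotate_crank_by(-14°): θ ← -12° -14° = -26°
crank pin P = (r cos θ, r sin θ) = (41.344526, -20.165073)
h = r sin θ − e = -20.165073 − 11 = -31.165073
x = r cos θ + √(L² − h²) = 41.344526 + √(48841.0 − 971.2618) = 41.344526 + 218.791541 = 260.136067

260.1361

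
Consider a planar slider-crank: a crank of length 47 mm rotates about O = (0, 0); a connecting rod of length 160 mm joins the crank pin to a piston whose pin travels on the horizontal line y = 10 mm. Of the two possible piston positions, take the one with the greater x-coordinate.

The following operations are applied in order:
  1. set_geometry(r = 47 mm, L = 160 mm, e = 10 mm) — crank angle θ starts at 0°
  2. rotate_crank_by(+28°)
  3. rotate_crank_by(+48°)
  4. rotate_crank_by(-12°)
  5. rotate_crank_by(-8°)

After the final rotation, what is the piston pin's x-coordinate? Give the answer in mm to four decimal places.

set_geometry: r = 47 mm, L = 160 mm, e = 10 mm; θ ← 0°
rotate_crank_by(+28°): θ ← 0° +28° = 28°
rotate_crank_by(+48°): θ ← 28° +48° = 76°
rotate_crank_by(-12°): θ ← 76° -12° = 64°
rotate_crank_by(-8°): θ ← 64° -8° = 56°
crank pin P = (r cos θ, r sin θ) = (26.282066, 38.964766)
h = r sin θ − e = 38.964766 − 10 = 28.964766
x = r cos θ + √(L² − h²) = 26.282066 + √(25600.0 − 838.9577) = 26.282066 + 157.356418 = 183.638485

183.6385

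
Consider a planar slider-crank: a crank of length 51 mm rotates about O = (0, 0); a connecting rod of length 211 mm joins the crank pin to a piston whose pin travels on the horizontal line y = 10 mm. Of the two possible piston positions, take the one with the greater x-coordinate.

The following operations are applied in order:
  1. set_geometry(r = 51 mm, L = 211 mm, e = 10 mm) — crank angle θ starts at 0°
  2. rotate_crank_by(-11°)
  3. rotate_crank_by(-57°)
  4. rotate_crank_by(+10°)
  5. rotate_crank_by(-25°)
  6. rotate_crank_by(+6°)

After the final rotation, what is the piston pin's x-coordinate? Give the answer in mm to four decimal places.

set_geometry: r = 51 mm, L = 211 mm, e = 10 mm; θ ← 0°
rotate_crank_by(-11°): θ ← 0° -11° = -11°
rotate_crank_by(-57°): θ ← -11° -57° = -68°
rotate_crank_by(+10°): θ ← -68° +10° = -58°
rotate_crank_by(-25°): θ ← -58° -25° = -83°
rotate_crank_by(+6°): θ ← -83° +6° = -77°
crank pin P = (r cos θ, r sin θ) = (11.472504, -49.692873)
h = r sin θ − e = -49.692873 − 10 = -59.692873
x = r cos θ + √(L² − h²) = 11.472504 + √(44521.0 − 3563.2391) = 11.472504 + 202.380238 = 213.852742

213.8527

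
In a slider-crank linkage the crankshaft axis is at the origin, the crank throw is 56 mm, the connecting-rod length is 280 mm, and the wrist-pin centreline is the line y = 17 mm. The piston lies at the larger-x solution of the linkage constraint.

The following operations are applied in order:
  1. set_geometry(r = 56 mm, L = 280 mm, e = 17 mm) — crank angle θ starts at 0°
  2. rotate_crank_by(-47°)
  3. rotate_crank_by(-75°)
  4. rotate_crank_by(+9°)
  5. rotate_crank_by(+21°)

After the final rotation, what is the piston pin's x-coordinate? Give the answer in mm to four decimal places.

set_geometry: r = 56 mm, L = 280 mm, e = 17 mm; θ ← 0°
rotate_crank_by(-47°): θ ← 0° -47° = -47°
rotate_crank_by(-75°): θ ← -47° -75° = -122°
rotate_crank_by(+9°): θ ← -122° +9° = -113°
rotate_crank_by(+21°): θ ← -113° +21° = -92°
crank pin P = (r cos θ, r sin θ) = (-1.954372, -55.965886)
h = r sin θ − e = -55.965886 − 17 = -72.965886
x = r cos θ + √(L² − h²) = -1.954372 + √(78400.0 − 5324.0206) = -1.954372 + 270.325691 = 268.371320

268.3713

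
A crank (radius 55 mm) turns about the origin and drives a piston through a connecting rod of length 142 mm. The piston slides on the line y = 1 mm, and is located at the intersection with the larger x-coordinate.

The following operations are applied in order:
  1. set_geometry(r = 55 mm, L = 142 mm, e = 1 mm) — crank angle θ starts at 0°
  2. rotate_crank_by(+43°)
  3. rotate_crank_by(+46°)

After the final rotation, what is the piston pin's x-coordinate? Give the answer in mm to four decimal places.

132.2950

set_geometry: r = 55 mm, L = 142 mm, e = 1 mm; θ ← 0°
rotate_crank_by(+43°): θ ← 0° +43° = 43°
rotate_crank_by(+46°): θ ← 43° +46° = 89°
crank pin P = (r cos θ, r sin θ) = (0.959882, 54.991623)
h = r sin θ − e = 54.991623 − 1 = 53.991623
x = r cos θ + √(L² − h²) = 0.959882 + √(20164.0 − 2915.0954) = 0.959882 + 131.335085 = 132.294968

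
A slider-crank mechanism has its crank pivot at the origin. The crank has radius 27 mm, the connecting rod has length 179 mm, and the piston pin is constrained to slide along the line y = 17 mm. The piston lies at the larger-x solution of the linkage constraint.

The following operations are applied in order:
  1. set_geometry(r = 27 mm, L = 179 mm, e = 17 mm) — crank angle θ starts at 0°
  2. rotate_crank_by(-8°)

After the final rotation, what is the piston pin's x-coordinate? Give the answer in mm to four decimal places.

set_geometry: r = 27 mm, L = 179 mm, e = 17 mm; θ ← 0°
rotate_crank_by(-8°): θ ← 0° -8° = -8°
crank pin P = (r cos θ, r sin θ) = (26.737238, -3.757674)
h = r sin θ − e = -3.757674 − 17 = -20.757674
x = r cos θ + √(L² − h²) = 26.737238 + √(32041.0 − 430.8810) = 26.737238 + 177.792348 = 204.529586

204.5296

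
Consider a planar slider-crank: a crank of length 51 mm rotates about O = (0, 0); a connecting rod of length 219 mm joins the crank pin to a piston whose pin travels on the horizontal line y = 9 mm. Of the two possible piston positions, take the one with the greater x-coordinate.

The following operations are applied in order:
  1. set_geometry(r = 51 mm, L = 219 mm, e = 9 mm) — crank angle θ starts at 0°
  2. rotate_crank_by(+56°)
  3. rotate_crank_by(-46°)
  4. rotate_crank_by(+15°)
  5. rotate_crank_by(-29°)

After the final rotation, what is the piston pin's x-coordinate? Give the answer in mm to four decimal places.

set_geometry: r = 51 mm, L = 219 mm, e = 9 mm; θ ← 0°
rotate_crank_by(+56°): θ ← 0° +56° = 56°
rotate_crank_by(-46°): θ ← 56° -46° = 10°
rotate_crank_by(+15°): θ ← 10° +15° = 25°
rotate_crank_by(-29°): θ ← 25° -29° = -4°
crank pin P = (r cos θ, r sin θ) = (50.875767, -3.557580)
h = r sin θ − e = -3.557580 − 9 = -12.557580
x = r cos θ + √(L² − h²) = 50.875767 + √(47961.0 − 157.6928) = 50.875767 + 218.639674 = 269.515441

269.5154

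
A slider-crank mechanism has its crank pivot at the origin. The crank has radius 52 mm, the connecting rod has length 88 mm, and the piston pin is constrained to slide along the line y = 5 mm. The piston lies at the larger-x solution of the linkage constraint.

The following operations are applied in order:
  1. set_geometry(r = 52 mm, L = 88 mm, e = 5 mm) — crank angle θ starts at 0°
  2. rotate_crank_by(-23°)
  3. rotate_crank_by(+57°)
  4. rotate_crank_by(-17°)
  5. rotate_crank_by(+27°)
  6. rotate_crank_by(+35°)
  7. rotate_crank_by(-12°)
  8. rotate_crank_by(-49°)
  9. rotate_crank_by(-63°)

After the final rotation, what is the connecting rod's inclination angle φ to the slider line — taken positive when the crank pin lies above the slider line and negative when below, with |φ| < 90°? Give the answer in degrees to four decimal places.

-28.3368

set_geometry: r = 52 mm, L = 88 mm, e = 5 mm; θ ← 0°
rotate_crank_by(-23°): θ ← 0° -23° = -23°
rotate_crank_by(+57°): θ ← -23° +57° = 34°
rotate_crank_by(-17°): θ ← 34° -17° = 17°
rotate_crank_by(+27°): θ ← 17° +27° = 44°
rotate_crank_by(+35°): θ ← 44° +35° = 79°
rotate_crank_by(-12°): θ ← 79° -12° = 67°
rotate_crank_by(-49°): θ ← 67° -49° = 18°
rotate_crank_by(-63°): θ ← 18° -63° = -45°
crank pin P = (r cos θ, r sin θ) = (36.769553, -36.769553)
h = r sin θ − e = -36.769553 − 5 = -41.769553
sin φ = h / L = -41.769553 / 88 = -0.47465401
φ = arcsin(-0.47465401) = -28.336825°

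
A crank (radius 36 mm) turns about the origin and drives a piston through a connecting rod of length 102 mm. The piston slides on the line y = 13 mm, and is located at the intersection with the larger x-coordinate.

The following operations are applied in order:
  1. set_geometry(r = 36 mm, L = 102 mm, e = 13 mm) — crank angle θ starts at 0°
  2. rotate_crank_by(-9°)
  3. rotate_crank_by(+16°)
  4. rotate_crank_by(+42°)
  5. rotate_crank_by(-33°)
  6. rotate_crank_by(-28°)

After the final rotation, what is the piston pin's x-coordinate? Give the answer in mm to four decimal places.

set_geometry: r = 36 mm, L = 102 mm, e = 13 mm; θ ← 0°
rotate_crank_by(-9°): θ ← 0° -9° = -9°
rotate_crank_by(+16°): θ ← -9° +16° = 7°
rotate_crank_by(+42°): θ ← 7° +42° = 49°
rotate_crank_by(-33°): θ ← 49° -33° = 16°
rotate_crank_by(-28°): θ ← 16° -28° = -12°
crank pin P = (r cos θ, r sin θ) = (35.213314, -7.484821)
h = r sin θ − e = -7.484821 − 13 = -20.484821
x = r cos θ + √(L² − h²) = 35.213314 + √(10404.0 − 419.6279) = 35.213314 + 99.921830 = 135.135144

135.1351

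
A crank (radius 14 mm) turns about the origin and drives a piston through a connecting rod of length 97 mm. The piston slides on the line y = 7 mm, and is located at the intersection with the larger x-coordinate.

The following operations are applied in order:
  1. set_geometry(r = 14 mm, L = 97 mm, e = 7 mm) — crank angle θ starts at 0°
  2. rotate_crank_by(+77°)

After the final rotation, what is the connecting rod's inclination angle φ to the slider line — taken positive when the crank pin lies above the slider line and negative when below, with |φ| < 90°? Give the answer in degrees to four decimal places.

3.9259

set_geometry: r = 14 mm, L = 97 mm, e = 7 mm; θ ← 0°
rotate_crank_by(+77°): θ ← 0° +77° = 77°
crank pin P = (r cos θ, r sin θ) = (3.149315, 13.641181)
h = r sin θ − e = 13.641181 − 7 = 6.641181
sin φ = h / L = 6.641181 / 97 = 0.06846578
φ = arcsin(0.06846578) = 3.925872°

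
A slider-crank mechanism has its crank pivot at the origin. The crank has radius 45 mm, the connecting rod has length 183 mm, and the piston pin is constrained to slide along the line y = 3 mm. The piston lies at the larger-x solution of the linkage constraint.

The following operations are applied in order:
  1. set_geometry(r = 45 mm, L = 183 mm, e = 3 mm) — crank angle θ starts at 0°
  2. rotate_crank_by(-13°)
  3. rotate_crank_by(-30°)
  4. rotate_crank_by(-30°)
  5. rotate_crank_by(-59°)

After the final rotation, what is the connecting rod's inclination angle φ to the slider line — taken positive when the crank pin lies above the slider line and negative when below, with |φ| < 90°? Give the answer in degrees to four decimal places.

set_geometry: r = 45 mm, L = 183 mm, e = 3 mm; θ ← 0°
rotate_crank_by(-13°): θ ← 0° -13° = -13°
rotate_crank_by(-30°): θ ← -13° -30° = -43°
rotate_crank_by(-30°): θ ← -43° -30° = -73°
rotate_crank_by(-59°): θ ← -73° -59° = -132°
crank pin P = (r cos θ, r sin θ) = (-30.110877, -33.441517)
h = r sin θ − e = -33.441517 − 3 = -36.441517
sin φ = h / L = -36.441517 / 183 = -0.19913397
φ = arcsin(-0.19913397) = -11.486321°

-11.4863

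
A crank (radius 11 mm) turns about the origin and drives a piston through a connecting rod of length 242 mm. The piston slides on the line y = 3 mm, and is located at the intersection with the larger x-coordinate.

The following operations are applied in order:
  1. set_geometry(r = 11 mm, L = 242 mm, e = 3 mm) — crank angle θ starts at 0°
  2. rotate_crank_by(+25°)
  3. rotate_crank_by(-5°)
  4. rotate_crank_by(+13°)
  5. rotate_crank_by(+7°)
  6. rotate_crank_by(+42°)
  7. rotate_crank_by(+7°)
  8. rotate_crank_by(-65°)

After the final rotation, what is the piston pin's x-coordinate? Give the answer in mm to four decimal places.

set_geometry: r = 11 mm, L = 242 mm, e = 3 mm; θ ← 0°
rotate_crank_by(+25°): θ ← 0° +25° = 25°
rotate_crank_by(-5°): θ ← 25° -5° = 20°
rotate_crank_by(+13°): θ ← 20° +13° = 33°
rotate_crank_by(+7°): θ ← 33° +7° = 40°
rotate_crank_by(+42°): θ ← 40° +42° = 82°
rotate_crank_by(+7°): θ ← 82° +7° = 89°
rotate_crank_by(-65°): θ ← 89° -65° = 24°
crank pin P = (r cos θ, r sin θ) = (10.049000, 4.474103)
h = r sin θ − e = 4.474103 − 3 = 1.474103
x = r cos θ + √(L² − h²) = 10.049000 + √(58564.0 − 2.1730) = 10.049000 + 241.995510 = 252.044510

252.0445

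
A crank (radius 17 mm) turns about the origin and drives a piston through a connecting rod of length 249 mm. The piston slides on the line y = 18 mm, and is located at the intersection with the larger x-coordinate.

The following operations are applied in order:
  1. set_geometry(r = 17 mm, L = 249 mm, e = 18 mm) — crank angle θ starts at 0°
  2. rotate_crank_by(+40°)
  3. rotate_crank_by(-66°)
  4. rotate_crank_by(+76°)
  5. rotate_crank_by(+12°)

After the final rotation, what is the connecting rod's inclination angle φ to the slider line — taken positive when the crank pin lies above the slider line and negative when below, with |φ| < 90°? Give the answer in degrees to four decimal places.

-0.6880

set_geometry: r = 17 mm, L = 249 mm, e = 18 mm; θ ← 0°
rotate_crank_by(+40°): θ ← 0° +40° = 40°
rotate_crank_by(-66°): θ ← 40° -66° = -26°
rotate_crank_by(+76°): θ ← -26° +76° = 50°
rotate_crank_by(+12°): θ ← 50° +12° = 62°
crank pin P = (r cos θ, r sin θ) = (7.981017, 15.010109)
h = r sin θ − e = 15.010109 − 18 = -2.989891
sin φ = h / L = -2.989891 / 249 = -0.01200759
φ = arcsin(-0.01200759) = -0.688001°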